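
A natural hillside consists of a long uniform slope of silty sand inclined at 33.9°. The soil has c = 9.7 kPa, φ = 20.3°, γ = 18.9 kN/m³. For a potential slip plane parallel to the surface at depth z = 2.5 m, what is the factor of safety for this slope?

For an infinite slope with a slip plane parallel to the surface (no pore pressure): FS = [c + γz cos²β tanφ] / [γz sinβ cosβ].
γz = 18.9·2.5 = 47.25 kN/m²
Numerator = 9.7 + 47.25·cos²33.9°·tan20.3° = 9.7 + 47.25·0.6889·0.3699 = 21.741 kPa
Denominator = 47.25·sin33.9°·cos33.9° = 47.25·0.5577·0.8300 = 21.874 kPa
FS = 21.741 / 21.874 = 0.994

FS = 0.99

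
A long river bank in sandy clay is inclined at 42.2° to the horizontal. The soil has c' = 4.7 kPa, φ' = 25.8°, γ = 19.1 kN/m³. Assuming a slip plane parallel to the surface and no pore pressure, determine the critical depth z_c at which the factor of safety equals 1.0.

Setting FS = 1.00 in FS = [c' + γz cos²β tanφ'] / [γz sinβ cosβ] and solving for z:
z = c' / [γ cosβ (FS·sinβ − cosβ·tanφ')]
  = 4.7 / [19.1·cos42.2°·(1.00·sin42.2° − cos42.2°·tan25.8°)]
  = 4.7 / [19.1·0.7408·(1.00·0.6717 − 0.7408·0.4834)]
  = 4.7 / 4.4373 = 1.059 m

z_c = 1.06 m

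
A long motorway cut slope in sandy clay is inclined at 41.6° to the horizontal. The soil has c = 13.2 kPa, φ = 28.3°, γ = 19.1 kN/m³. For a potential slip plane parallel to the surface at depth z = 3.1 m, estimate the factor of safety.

For an infinite slope with a slip plane parallel to the surface (no pore pressure): FS = [c + γz cos²β tanφ] / [γz sinβ cosβ].
γz = 19.1·3.1 = 59.21 kN/m²
Numerator = 13.2 + 59.21·cos²41.6°·tan28.3° = 13.2 + 59.21·0.5592·0.5384 = 31.028 kPa
Denominator = 59.21·sin41.6°·cos41.6° = 59.21·0.6639·0.7478 = 29.397 kPa
FS = 31.028 / 29.397 = 1.055

FS = 1.06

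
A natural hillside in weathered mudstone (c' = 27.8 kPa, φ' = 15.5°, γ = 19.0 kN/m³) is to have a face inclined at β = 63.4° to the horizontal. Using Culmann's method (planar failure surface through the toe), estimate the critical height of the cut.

Culmann's analysis gives the critical failure plane at α_cr = (β + φ')/2 = (63.4 + 15.5)/2 = 39.5°, and the critical height
H_c = (4c'/γ) · sinβ cosφ' / [1 − cos(β − φ')]
    = (4·27.8/19.0) · sin63.4°·cos15.5° / [1 − cos(47.9°)]
    = 5.853 · 0.8942·0.9636 / [1 − 0.6704]
    = 5.853 · 0.8616 / 0.3296
    = 15.30 m

H_c = 15.30 m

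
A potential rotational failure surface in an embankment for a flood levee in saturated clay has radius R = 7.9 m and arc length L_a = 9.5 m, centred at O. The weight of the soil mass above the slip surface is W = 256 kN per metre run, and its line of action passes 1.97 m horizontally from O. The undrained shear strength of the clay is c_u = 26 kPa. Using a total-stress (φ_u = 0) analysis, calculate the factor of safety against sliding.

FS = 3.87

Taking moments about the centre O, the resisting moment is provided by the undrained shear strength acting along the arc:
M_R = c_u·L_a·R = 26·9.50·7.9 = 1951.3 kN·m/m
M_D = W·d = 256·1.97 = 504.3 kN·m/m
FS = M_R / M_D = 1951.3 / 504.3 = 3.869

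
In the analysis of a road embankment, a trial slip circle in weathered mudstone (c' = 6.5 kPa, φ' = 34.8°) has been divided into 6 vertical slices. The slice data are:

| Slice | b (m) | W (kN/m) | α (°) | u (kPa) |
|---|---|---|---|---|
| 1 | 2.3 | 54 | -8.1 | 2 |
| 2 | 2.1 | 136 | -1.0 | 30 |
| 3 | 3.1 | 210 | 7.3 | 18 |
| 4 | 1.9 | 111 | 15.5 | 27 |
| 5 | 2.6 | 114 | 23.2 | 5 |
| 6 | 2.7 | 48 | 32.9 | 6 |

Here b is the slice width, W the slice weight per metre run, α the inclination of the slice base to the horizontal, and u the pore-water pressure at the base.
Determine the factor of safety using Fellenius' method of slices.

Ordinary method of slices: FS = Σ[c'·Δl_i + (W_i cosα_i − u_i·Δl_i)·tanφ'] / Σ W_i sinα_i, with Δl_i = b_i / cosα_i.
Slice 1: Δl = 2.3/cos(-8.1°) = 2.323 m; N'_1 = 54·cos(-8.1°) − 2·2.323 = 48.8; c'Δl = 15.10; W sinα = -7.6
Slice 2: Δl = 2.1/cos(-1.0°) = 2.100 m; N'_2 = 136·cos(-1.0°) − 30·2.100 = 73.0; c'Δl = 13.65; W sinα = -2.4
Slice 3: Δl = 3.1/cos7.3° = 3.125 m; N'_3 = 210·cos7.3° − 18·3.125 = 152.0; c'Δl = 20.31; W sinα = 26.7
Slice 4: Δl = 1.9/cos15.5° = 1.972 m; N'_4 = 111·cos15.5° − 27·1.972 = 53.7; c'Δl = 12.82; W sinα = 29.7
Slice 5: Δl = 2.6/cos23.2° = 2.829 m; N'_5 = 114·cos23.2° − 5·2.829 = 90.6; c'Δl = 18.39; W sinα = 44.9
Slice 6: Δl = 2.7/cos32.9° = 3.216 m; N'_6 = 48·cos32.9° − 6·3.216 = 21.0; c'Δl = 20.90; W sinα = 26.1
Σc'Δl = 101.2 kN/m; ΣN' = 439.2 kN/m; ΣW sinα = 117.3 kN/m
Resisting = 101.2 + 439.2·tan34.8° = 101.2 + 305.3 = 406.4 kN/m
FS = 406.4 / 117.3 = 3.463

FS = 3.46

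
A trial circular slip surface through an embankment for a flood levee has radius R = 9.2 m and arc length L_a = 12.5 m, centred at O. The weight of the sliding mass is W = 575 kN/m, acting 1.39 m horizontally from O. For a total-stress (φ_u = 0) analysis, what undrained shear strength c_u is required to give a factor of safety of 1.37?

FS = c_u·L_a·R / (W·d), so c_u = FS·W·d / (L_a·R).
c_u = 1.37·575·1.39 / (12.50·9.2) = 1095.0 / 115.00 = 9.52 kPa

c_u = 9.5 kPa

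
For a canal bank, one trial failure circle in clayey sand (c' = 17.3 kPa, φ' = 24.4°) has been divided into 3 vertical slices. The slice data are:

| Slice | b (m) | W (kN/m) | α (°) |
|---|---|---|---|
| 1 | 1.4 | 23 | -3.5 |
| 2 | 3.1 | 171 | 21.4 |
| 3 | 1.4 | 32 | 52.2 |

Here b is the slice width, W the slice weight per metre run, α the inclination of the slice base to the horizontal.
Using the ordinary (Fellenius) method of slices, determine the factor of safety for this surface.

FS = 2.47

Ordinary method of slices: FS = Σ[c'·Δl_i + (W_i cosα_i)·tanφ'] / Σ W_i sinα_i, with Δl_i = b_i / cosα_i.
Slice 1: Δl = 1.4/cos(-3.5°) = 1.403 m; N'_1 = 23·cos(-3.5°) = 23.0; c'Δl = 24.27; W sinα = -1.4
Slice 2: Δl = 3.1/cos21.4° = 3.330 m; N'_2 = 171·cos21.4° = 159.2; c'Δl = 57.60; W sinα = 62.4
Slice 3: Δl = 1.4/cos52.2° = 2.284 m; N'_3 = 32·cos52.2° = 19.6; c'Δl = 39.52; W sinα = 25.3
Σc'Δl = 121.4 kN/m; ΣN' = 201.8 kN/m; ΣW sinα = 86.3 kN/m
Resisting = 121.4 + 201.8·tan24.4° = 121.4 + 91.5 = 212.9 kN/m
FS = 212.9 / 86.3 = 2.468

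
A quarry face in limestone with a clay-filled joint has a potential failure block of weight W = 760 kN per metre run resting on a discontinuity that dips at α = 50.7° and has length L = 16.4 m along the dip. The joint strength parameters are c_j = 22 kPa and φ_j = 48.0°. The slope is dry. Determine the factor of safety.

FS = 1.52

Resolving the block weight along and normal to the plane and applying the Mohr–Coulomb strength on the joint:
N' = W cosα = 760·cos50.7° = 481.4 kN/m
Driving force T = W sinα = 760·sin50.7° = 588.1 kN/m
Resisting force R = c_j·L + N'·tanφ_j = 22·16.4 + 481.4·tan48.0° = 360.8 + 534.6 = 895.4 kN/m
FS = R / T = 895.4 / 588.1 = 1.523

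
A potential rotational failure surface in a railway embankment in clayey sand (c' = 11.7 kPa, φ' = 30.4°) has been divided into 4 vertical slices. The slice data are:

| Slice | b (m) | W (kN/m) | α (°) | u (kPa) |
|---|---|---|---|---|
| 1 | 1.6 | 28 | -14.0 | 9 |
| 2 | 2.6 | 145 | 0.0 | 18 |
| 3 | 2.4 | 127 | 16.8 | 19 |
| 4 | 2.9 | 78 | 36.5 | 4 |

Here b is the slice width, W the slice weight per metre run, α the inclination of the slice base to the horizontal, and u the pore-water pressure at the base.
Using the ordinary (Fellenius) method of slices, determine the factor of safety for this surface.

FS = 3.38

Ordinary method of slices: FS = Σ[c'·Δl_i + (W_i cosα_i − u_i·Δl_i)·tanφ'] / Σ W_i sinα_i, with Δl_i = b_i / cosα_i.
Slice 1: Δl = 1.6/cos(-14.0°) = 1.649 m; N'_1 = 28·cos(-14.0°) − 9·1.649 = 12.3; c'Δl = 19.29; W sinα = -6.8
Slice 2: Δl = 2.6/cos0.0° = 2.600 m; N'_2 = 145·cos0.0° − 18·2.600 = 98.2; c'Δl = 30.42; W sinα = 0.0
Slice 3: Δl = 2.4/cos16.8° = 2.507 m; N'_3 = 127·cos16.8° − 19·2.507 = 73.9; c'Δl = 29.33; W sinα = 36.7
Slice 4: Δl = 2.9/cos36.5° = 3.608 m; N'_4 = 78·cos36.5° − 4·3.608 = 48.3; c'Δl = 42.21; W sinα = 46.4
Σc'Δl = 121.3 kN/m; ΣN' = 232.7 kN/m; ΣW sinα = 76.3 kN/m
Resisting = 121.3 + 232.7·tan30.4° = 121.3 + 136.6 = 257.8 kN/m
FS = 257.8 / 76.3 = 3.378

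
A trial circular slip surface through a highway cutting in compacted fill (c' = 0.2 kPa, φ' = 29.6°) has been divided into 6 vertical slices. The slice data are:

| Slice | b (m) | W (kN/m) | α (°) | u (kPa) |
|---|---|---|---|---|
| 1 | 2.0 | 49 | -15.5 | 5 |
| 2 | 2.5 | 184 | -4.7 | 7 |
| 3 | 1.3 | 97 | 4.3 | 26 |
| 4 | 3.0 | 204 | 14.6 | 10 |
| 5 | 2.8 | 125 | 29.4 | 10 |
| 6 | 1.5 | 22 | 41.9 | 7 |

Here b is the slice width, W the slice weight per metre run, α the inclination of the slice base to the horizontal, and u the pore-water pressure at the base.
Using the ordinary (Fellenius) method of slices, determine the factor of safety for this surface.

FS = 2.75

Ordinary method of slices: FS = Σ[c'·Δl_i + (W_i cosα_i − u_i·Δl_i)·tanφ'] / Σ W_i sinα_i, with Δl_i = b_i / cosα_i.
Slice 1: Δl = 2.0/cos(-15.5°) = 2.075 m; N'_1 = 49·cos(-15.5°) − 5·2.075 = 36.8; c'Δl = 0.42; W sinα = -13.1
Slice 2: Δl = 2.5/cos(-4.7°) = 2.508 m; N'_2 = 184·cos(-4.7°) − 7·2.508 = 165.8; c'Δl = 0.50; W sinα = -15.1
Slice 3: Δl = 1.3/cos4.3° = 1.304 m; N'_3 = 97·cos4.3° − 26·1.304 = 62.8; c'Δl = 0.26; W sinα = 7.3
Slice 4: Δl = 3.0/cos14.6° = 3.100 m; N'_4 = 204·cos14.6° − 10·3.100 = 166.4; c'Δl = 0.62; W sinα = 51.4
Slice 5: Δl = 2.8/cos29.4° = 3.214 m; N'_5 = 125·cos29.4° − 10·3.214 = 76.8; c'Δl = 0.64; W sinα = 61.4
Slice 6: Δl = 1.5/cos41.9° = 2.015 m; N'_6 = 22·cos41.9° − 7·2.015 = 2.3; c'Δl = 0.40; W sinα = 14.7
Σc'Δl = 2.8 kN/m; ΣN' = 510.9 kN/m; ΣW sinα = 106.6 kN/m
Resisting = 2.8 + 510.9·tan29.6° = 2.8 + 290.3 = 293.1 kN/m
FS = 293.1 / 106.6 = 2.750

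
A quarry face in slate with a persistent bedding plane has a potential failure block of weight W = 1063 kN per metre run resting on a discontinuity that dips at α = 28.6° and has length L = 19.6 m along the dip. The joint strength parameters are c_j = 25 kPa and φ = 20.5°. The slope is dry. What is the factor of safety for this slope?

Resolving the block weight along and normal to the plane and applying the Mohr–Coulomb strength on the joint:
N' = W cosα = 1063·cos28.6° = 933.3 kN/m
Driving force T = W sinα = 1063·sin28.6° = 508.8 kN/m
Resisting force R = c_j·L + N'·tanφ = 25·19.6 + 933.3·tan20.5° = 490.0 + 348.9 = 838.9 kN/m
FS = R / T = 838.9 / 508.8 = 1.649

FS = 1.65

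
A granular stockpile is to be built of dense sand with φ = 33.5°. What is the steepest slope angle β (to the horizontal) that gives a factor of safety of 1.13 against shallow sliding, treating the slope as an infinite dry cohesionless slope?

For an infinite dry cohesionless slope FS = tanφ/tanβ, so tanβ = tanφ / FS.
tanβ = tan33.5° / 1.13 = 0.6619 / 1.13 = 0.5857
β = arctan(0.5857) = 30.36°

β = 30.4°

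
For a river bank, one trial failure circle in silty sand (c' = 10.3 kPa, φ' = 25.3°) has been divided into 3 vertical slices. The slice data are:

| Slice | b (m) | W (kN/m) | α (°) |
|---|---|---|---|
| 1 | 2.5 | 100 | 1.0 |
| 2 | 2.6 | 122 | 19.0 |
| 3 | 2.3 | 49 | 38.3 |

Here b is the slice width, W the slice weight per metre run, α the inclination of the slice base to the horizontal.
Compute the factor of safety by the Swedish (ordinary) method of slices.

Ordinary method of slices: FS = Σ[c'·Δl_i + (W_i cosα_i)·tanφ'] / Σ W_i sinα_i, with Δl_i = b_i / cosα_i.
Slice 1: Δl = 2.5/cos1.0° = 2.500 m; N'_1 = 100·cos1.0° = 100.0; c'Δl = 25.75; W sinα = 1.7
Slice 2: Δl = 2.6/cos19.0° = 2.750 m; N'_2 = 122·cos19.0° = 115.4; c'Δl = 28.32; W sinα = 39.7
Slice 3: Δl = 2.3/cos38.3° = 2.931 m; N'_3 = 49·cos38.3° = 38.5; c'Δl = 30.19; W sinα = 30.4
Σc'Δl = 84.3 kN/m; ΣN' = 253.8 kN/m; ΣW sinα = 71.8 kN/m
Resisting = 84.3 + 253.8·tan25.3° = 84.3 + 120.0 = 204.2 kN/m
FS = 204.2 / 71.8 = 2.843

FS = 2.84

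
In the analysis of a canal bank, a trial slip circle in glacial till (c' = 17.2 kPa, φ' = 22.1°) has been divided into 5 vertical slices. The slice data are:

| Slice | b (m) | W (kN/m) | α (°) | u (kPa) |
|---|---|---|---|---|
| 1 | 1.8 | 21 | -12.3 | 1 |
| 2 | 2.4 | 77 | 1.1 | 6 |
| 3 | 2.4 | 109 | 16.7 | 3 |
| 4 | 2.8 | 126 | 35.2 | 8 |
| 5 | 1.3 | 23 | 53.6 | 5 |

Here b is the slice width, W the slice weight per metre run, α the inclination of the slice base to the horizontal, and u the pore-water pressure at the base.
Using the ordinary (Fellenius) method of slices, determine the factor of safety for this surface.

FS = 2.65

Ordinary method of slices: FS = Σ[c'·Δl_i + (W_i cosα_i − u_i·Δl_i)·tanφ'] / Σ W_i sinα_i, with Δl_i = b_i / cosα_i.
Slice 1: Δl = 1.8/cos(-12.3°) = 1.842 m; N'_1 = 21·cos(-12.3°) − 1·1.842 = 18.7; c'Δl = 31.69; W sinα = -4.5
Slice 2: Δl = 2.4/cos1.1° = 2.400 m; N'_2 = 77·cos1.1° − 6·2.400 = 62.6; c'Δl = 41.29; W sinα = 1.5
Slice 3: Δl = 2.4/cos16.7° = 2.506 m; N'_3 = 109·cos16.7° − 3·2.506 = 96.9; c'Δl = 43.10; W sinα = 31.3
Slice 4: Δl = 2.8/cos35.2° = 3.427 m; N'_4 = 126·cos35.2° − 8·3.427 = 75.5; c'Δl = 58.94; W sinα = 72.6
Slice 5: Δl = 1.3/cos53.6° = 2.191 m; N'_5 = 23·cos53.6° − 5·2.191 = 2.7; c'Δl = 37.68; W sinα = 18.5
Σc'Δl = 212.7 kN/m; ΣN' = 256.4 kN/m; ΣW sinα = 119.5 kN/m
Resisting = 212.7 + 256.4·tan22.1° = 212.7 + 104.1 = 316.8 kN/m
FS = 316.8 / 119.5 = 2.652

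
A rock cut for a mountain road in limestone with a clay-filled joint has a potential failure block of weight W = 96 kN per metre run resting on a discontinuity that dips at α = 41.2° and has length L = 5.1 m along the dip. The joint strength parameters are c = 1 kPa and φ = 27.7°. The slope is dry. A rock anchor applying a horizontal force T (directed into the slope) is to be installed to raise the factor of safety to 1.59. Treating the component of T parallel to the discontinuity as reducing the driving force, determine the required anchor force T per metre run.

T = 37 kN/m

Resolving forces along and normal to the sliding plane, with the horizontal anchor force T adding T·sinα to the effective normal force and T·cosα acting up the plane against the driving force:
FS = [cL + (W cosα + T sinα) tanφ] / [W sinα − T cosα]
Without the anchor: N' = 72.2 kN/m, driving T_d = 63.2 kN/m, resisting R = 1·5.1 + 72.2·tan27.7° = 43.0 kN/m, FS = 0.68.
Setting FS = 1.59 and solving for T:
1.59·(63.2 − T cos41.2°) = 43.0 + T sin41.2°·tan27.7°
T·(sin41.2°·tan27.7° + 1.59·cos41.2°) = 1.59·63.2 − 43.0
T·(0.6587·0.5250 + 1.59·0.7524) = 100.5 − 43.0 = 57.5
T·1.5422 = 57.5
T = 37.3 kN/m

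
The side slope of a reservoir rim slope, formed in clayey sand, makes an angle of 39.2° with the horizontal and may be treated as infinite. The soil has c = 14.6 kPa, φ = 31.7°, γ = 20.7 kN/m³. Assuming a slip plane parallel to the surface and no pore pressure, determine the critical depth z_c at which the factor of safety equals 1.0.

Setting FS = 1.00 in FS = [c + γz cos²β tanφ] / [γz sinβ cosβ] and solving for z:
z = c / [γ cosβ (FS·sinβ − cosβ·tanφ)]
  = 14.6 / [20.7·cos39.2°·(1.00·sin39.2° − cos39.2°·tan31.7°)]
  = 14.6 / [20.7·0.7749·(1.00·0.6320 − 0.7749·0.6176)]
  = 14.6 / 2.4610 = 5.933 m

z_c = 5.93 m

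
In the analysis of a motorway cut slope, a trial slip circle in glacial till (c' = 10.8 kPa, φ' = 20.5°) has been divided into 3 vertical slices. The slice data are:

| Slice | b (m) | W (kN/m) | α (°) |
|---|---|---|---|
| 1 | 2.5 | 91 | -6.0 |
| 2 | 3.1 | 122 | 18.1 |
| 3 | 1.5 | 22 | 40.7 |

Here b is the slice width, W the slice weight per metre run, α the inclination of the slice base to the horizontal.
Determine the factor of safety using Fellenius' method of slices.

Ordinary method of slices: FS = Σ[c'·Δl_i + (W_i cosα_i)·tanφ'] / Σ W_i sinα_i, with Δl_i = b_i / cosα_i.
Slice 1: Δl = 2.5/cos(-6.0°) = 2.514 m; N'_1 = 91·cos(-6.0°) = 90.5; c'Δl = 27.15; W sinα = -9.5
Slice 2: Δl = 3.1/cos18.1° = 3.261 m; N'_2 = 122·cos18.1° = 116.0; c'Δl = 35.22; W sinα = 37.9
Slice 3: Δl = 1.5/cos40.7° = 1.979 m; N'_3 = 22·cos40.7° = 16.7; c'Δl = 21.37; W sinα = 14.3
Σc'Δl = 83.7 kN/m; ΣN' = 223.1 kN/m; ΣW sinα = 42.7 kN/m
Resisting = 83.7 + 223.1·tan20.5° = 83.7 + 83.4 = 167.2 kN/m
FS = 167.2 / 42.7 = 3.912

FS = 3.91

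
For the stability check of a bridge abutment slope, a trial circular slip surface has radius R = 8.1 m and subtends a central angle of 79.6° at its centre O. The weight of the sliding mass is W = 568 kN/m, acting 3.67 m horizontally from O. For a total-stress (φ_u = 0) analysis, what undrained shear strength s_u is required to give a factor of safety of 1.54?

s_u = 35.2 kPa

FS = s_u·L_a·R / (W·d), so s_u = FS·W·d / (L_a·R).
Arc length L_a = R·θ = 8.1·(79.6°·π/180) = 8.1·1.3893 = 11.25 m
s_u = 1.54·568·3.67 / (11.25·8.1) = 3210.2 / 91.15 = 35.22 kPa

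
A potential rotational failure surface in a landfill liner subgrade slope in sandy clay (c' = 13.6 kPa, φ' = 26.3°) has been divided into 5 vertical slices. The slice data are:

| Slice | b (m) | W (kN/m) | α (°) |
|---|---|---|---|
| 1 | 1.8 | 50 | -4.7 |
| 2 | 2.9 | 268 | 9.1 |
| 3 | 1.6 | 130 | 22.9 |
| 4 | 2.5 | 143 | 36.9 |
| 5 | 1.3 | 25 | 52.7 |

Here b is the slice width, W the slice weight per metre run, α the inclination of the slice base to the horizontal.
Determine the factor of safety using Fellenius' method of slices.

FS = 2.25

Ordinary method of slices: FS = Σ[c'·Δl_i + (W_i cosα_i)·tanφ'] / Σ W_i sinα_i, with Δl_i = b_i / cosα_i.
Slice 1: Δl = 1.8/cos(-4.7°) = 1.806 m; N'_1 = 50·cos(-4.7°) = 49.8; c'Δl = 24.56; W sinα = -4.1
Slice 2: Δl = 2.9/cos9.1° = 2.937 m; N'_2 = 268·cos9.1° = 264.6; c'Δl = 39.94; W sinα = 42.4
Slice 3: Δl = 1.6/cos22.9° = 1.737 m; N'_3 = 130·cos22.9° = 119.8; c'Δl = 23.62; W sinα = 50.6
Slice 4: Δl = 2.5/cos36.9° = 3.126 m; N'_4 = 143·cos36.9° = 114.4; c'Δl = 42.52; W sinα = 85.9
Slice 5: Δl = 1.3/cos52.7° = 2.145 m; N'_5 = 25·cos52.7° = 15.1; c'Δl = 29.18; W sinα = 19.9
Σc'Δl = 159.8 kN/m; ΣN' = 563.7 kN/m; ΣW sinα = 194.6 kN/m
Resisting = 159.8 + 563.7·tan26.3° = 159.8 + 278.6 = 438.4 kN/m
FS = 438.4 / 194.6 = 2.253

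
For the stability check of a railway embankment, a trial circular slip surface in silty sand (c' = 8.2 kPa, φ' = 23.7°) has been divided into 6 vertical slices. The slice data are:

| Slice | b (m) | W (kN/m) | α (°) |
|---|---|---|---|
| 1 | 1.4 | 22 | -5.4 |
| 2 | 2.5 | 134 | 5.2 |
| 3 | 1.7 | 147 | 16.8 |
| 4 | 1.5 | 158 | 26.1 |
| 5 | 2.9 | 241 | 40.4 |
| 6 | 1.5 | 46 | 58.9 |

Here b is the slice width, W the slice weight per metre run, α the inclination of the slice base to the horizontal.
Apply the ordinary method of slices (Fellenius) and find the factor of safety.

Ordinary method of slices: FS = Σ[c'·Δl_i + (W_i cosα_i)·tanφ'] / Σ W_i sinα_i, with Δl_i = b_i / cosα_i.
Slice 1: Δl = 1.4/cos(-5.4°) = 1.406 m; N'_1 = 22·cos(-5.4°) = 21.9; c'Δl = 11.53; W sinα = -2.1
Slice 2: Δl = 2.5/cos5.2° = 2.510 m; N'_2 = 134·cos5.2° = 133.4; c'Δl = 20.58; W sinα = 12.1
Slice 3: Δl = 1.7/cos16.8° = 1.776 m; N'_3 = 147·cos16.8° = 140.7; c'Δl = 14.56; W sinα = 42.5
Slice 4: Δl = 1.5/cos26.1° = 1.670 m; N'_4 = 158·cos26.1° = 141.9; c'Δl = 13.70; W sinα = 69.5
Slice 5: Δl = 2.9/cos40.4° = 3.808 m; N'_5 = 241·cos40.4° = 183.5; c'Δl = 31.23; W sinα = 156.2
Slice 6: Δl = 1.5/cos58.9° = 2.904 m; N'_6 = 46·cos58.9° = 23.8; c'Δl = 23.81; W sinα = 39.4
Σc'Δl = 115.4 kN/m; ΣN' = 645.3 kN/m; ΣW sinα = 317.7 kN/m
Resisting = 115.4 + 645.3·tan23.7° = 115.4 + 283.2 = 398.7 kN/m
FS = 398.7 / 317.7 = 1.255

FS = 1.26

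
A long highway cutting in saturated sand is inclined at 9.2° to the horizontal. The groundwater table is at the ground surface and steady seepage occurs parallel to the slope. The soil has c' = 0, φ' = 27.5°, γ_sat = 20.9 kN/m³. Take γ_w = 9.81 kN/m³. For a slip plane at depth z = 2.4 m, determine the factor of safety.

With seepage parallel to the slope and the water table at the surface, the effective normal stress on the slip plane uses the buoyant unit weight γ' = γ_sat − γ_w while the driving shear stress uses γ_sat:
FS = [c' + γ' z cos²β tanφ'] / [γ_sat z sinβ cosβ]
(For c' = 0 this reduces to FS = (γ'/γ_sat)·tanφ'/tanβ.)
γ' = 20.9 − 9.81 = 11.09 kN/m³
Numerator = 0.0 + 11.09·2.4·cos²9.2°·tan27.5° = 0.0 + 11.09·2.4·0.9744·0.5206 = 13.501 kPa
Denominator = 20.9·2.4·sin9.2°·cos9.2° = 20.9·2.4·0.1599·0.9871 = 7.916 kPa
FS = 13.501 / 7.916 = 1.705

FS = 1.71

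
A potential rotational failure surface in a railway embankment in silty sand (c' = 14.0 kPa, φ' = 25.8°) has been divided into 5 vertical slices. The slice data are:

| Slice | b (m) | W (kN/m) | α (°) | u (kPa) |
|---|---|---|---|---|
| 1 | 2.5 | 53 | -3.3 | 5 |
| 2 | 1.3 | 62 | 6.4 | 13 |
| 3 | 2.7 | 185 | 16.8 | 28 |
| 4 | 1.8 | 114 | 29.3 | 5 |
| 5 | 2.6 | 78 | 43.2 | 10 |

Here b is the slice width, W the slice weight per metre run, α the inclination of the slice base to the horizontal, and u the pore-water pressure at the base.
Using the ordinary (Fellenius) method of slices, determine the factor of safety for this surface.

FS = 1.88

Ordinary method of slices: FS = Σ[c'·Δl_i + (W_i cosα_i − u_i·Δl_i)·tanφ'] / Σ W_i sinα_i, with Δl_i = b_i / cosα_i.
Slice 1: Δl = 2.5/cos(-3.3°) = 2.504 m; N'_1 = 53·cos(-3.3°) − 5·2.504 = 40.4; c'Δl = 35.06; W sinα = -3.1
Slice 2: Δl = 1.3/cos6.4° = 1.308 m; N'_2 = 62·cos6.4° − 13·1.308 = 44.6; c'Δl = 18.31; W sinα = 6.9
Slice 3: Δl = 2.7/cos16.8° = 2.820 m; N'_3 = 185·cos16.8° − 28·2.820 = 98.1; c'Δl = 39.49; W sinα = 53.5
Slice 4: Δl = 1.8/cos29.3° = 2.064 m; N'_4 = 114·cos29.3° − 5·2.064 = 89.1; c'Δl = 28.90; W sinα = 55.8
Slice 5: Δl = 2.6/cos43.2° = 3.567 m; N'_5 = 78·cos43.2° − 10·3.567 = 21.2; c'Δl = 49.93; W sinα = 53.4
Σc'Δl = 171.7 kN/m; ΣN' = 293.4 kN/m; ΣW sinα = 166.5 kN/m
Resisting = 171.7 + 293.4·tan25.8° = 171.7 + 141.8 = 313.5 kN/m
FS = 313.5 / 166.5 = 1.883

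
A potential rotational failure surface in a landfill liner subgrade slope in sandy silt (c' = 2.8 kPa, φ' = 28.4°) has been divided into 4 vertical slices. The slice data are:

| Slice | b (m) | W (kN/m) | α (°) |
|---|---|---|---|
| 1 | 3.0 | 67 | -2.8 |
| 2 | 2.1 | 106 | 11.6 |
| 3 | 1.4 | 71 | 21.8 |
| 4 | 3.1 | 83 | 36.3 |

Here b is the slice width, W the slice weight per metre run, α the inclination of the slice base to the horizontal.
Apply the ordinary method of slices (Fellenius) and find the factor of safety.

FS = 2.07

Ordinary method of slices: FS = Σ[c'·Δl_i + (W_i cosα_i)·tanφ'] / Σ W_i sinα_i, with Δl_i = b_i / cosα_i.
Slice 1: Δl = 3.0/cos(-2.8°) = 3.004 m; N'_1 = 67·cos(-2.8°) = 66.9; c'Δl = 8.41; W sinα = -3.3
Slice 2: Δl = 2.1/cos11.6° = 2.144 m; N'_2 = 106·cos11.6° = 103.8; c'Δl = 6.00; W sinα = 21.3
Slice 3: Δl = 1.4/cos21.8° = 1.508 m; N'_3 = 71·cos21.8° = 65.9; c'Δl = 4.22; W sinα = 26.4
Slice 4: Δl = 3.1/cos36.3° = 3.846 m; N'_4 = 83·cos36.3° = 66.9; c'Δl = 10.77; W sinα = 49.1
Σc'Δl = 29.4 kN/m; ΣN' = 303.6 kN/m; ΣW sinα = 93.5 kN/m
Resisting = 29.4 + 303.6·tan28.4° = 29.4 + 164.1 = 193.5 kN/m
FS = 193.5 / 93.5 = 2.069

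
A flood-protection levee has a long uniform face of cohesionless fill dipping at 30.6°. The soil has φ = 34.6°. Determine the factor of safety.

For a dry cohesionless infinite slope the factor of safety is FS = tanφ / tanβ.
FS = tan34.6° / tan30.6° = 0.6899 / 0.5914 = 1.166

FS = 1.17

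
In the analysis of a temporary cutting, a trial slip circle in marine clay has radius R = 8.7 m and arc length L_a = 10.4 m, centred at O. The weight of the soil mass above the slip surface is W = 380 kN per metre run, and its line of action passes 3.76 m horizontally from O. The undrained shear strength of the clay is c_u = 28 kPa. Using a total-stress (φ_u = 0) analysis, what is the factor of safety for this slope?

FS = 1.77

Taking moments about the centre O, the resisting moment is provided by the undrained shear strength acting along the arc:
M_R = c_u·L_a·R = 28·10.40·8.7 = 2533.4 kN·m/m
M_D = W·d = 380·3.76 = 1428.8 kN·m/m
FS = M_R / M_D = 2533.4 / 1428.8 = 1.773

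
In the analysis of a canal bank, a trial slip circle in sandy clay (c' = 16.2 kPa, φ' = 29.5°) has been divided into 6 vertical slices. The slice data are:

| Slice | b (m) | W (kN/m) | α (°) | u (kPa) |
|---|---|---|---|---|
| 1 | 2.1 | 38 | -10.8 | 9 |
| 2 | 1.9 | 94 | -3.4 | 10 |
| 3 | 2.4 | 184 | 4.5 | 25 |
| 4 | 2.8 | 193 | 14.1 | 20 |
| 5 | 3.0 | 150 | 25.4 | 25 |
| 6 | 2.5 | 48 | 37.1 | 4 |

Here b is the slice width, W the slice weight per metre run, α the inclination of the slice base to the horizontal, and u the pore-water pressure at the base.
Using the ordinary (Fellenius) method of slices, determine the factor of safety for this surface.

FS = 3.49

Ordinary method of slices: FS = Σ[c'·Δl_i + (W_i cosα_i − u_i·Δl_i)·tanφ'] / Σ W_i sinα_i, with Δl_i = b_i / cosα_i.
Slice 1: Δl = 2.1/cos(-10.8°) = 2.138 m; N'_1 = 38·cos(-10.8°) − 9·2.138 = 18.1; c'Δl = 34.63; W sinα = -7.1
Slice 2: Δl = 1.9/cos(-3.4°) = 1.903 m; N'_2 = 94·cos(-3.4°) − 10·1.903 = 74.8; c'Δl = 30.83; W sinα = -5.6
Slice 3: Δl = 2.4/cos4.5° = 2.407 m; N'_3 = 184·cos4.5° − 25·2.407 = 123.2; c'Δl = 39.00; W sinα = 14.4
Slice 4: Δl = 2.8/cos14.1° = 2.887 m; N'_4 = 193·cos14.1° − 20·2.887 = 129.4; c'Δl = 46.77; W sinα = 47.0
Slice 5: Δl = 3.0/cos25.4° = 3.321 m; N'_5 = 150·cos25.4° − 25·3.321 = 52.5; c'Δl = 53.80; W sinα = 64.3
Slice 6: Δl = 2.5/cos37.1° = 3.134 m; N'_6 = 48·cos37.1° − 4·3.134 = 25.7; c'Δl = 50.78; W sinα = 29.0
Σc'Δl = 255.8 kN/m; ΣN' = 423.8 kN/m; ΣW sinα = 142.1 kN/m
Resisting = 255.8 + 423.8·tan29.5° = 255.8 + 239.8 = 495.6 kN/m
FS = 495.6 / 142.1 = 3.489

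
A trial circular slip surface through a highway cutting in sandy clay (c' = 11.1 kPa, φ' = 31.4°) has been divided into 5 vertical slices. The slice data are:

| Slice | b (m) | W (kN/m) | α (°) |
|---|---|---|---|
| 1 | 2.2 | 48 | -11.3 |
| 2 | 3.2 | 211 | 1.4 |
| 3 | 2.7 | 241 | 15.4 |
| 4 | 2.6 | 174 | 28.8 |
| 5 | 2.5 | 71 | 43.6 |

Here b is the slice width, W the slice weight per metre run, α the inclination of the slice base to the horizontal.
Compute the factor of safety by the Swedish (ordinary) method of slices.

FS = 3.05

Ordinary method of slices: FS = Σ[c'·Δl_i + (W_i cosα_i)·tanφ'] / Σ W_i sinα_i, with Δl_i = b_i / cosα_i.
Slice 1: Δl = 2.2/cos(-11.3°) = 2.243 m; N'_1 = 48·cos(-11.3°) = 47.1; c'Δl = 24.90; W sinα = -9.4
Slice 2: Δl = 3.2/cos1.4° = 3.201 m; N'_2 = 211·cos1.4° = 210.9; c'Δl = 35.53; W sinα = 5.2
Slice 3: Δl = 2.7/cos15.4° = 2.801 m; N'_3 = 241·cos15.4° = 232.3; c'Δl = 31.09; W sinα = 64.0
Slice 4: Δl = 2.6/cos28.8° = 2.967 m; N'_4 = 174·cos28.8° = 152.5; c'Δl = 32.93; W sinα = 83.8
Slice 5: Δl = 2.5/cos43.6° = 3.452 m; N'_5 = 71·cos43.6° = 51.4; c'Δl = 38.32; W sinα = 49.0
Σc'Δl = 162.8 kN/m; ΣN' = 694.2 kN/m; ΣW sinα = 192.5 kN/m
Resisting = 162.8 + 694.2·tan31.4° = 162.8 + 423.8 = 586.5 kN/m
FS = 586.5 / 192.5 = 3.046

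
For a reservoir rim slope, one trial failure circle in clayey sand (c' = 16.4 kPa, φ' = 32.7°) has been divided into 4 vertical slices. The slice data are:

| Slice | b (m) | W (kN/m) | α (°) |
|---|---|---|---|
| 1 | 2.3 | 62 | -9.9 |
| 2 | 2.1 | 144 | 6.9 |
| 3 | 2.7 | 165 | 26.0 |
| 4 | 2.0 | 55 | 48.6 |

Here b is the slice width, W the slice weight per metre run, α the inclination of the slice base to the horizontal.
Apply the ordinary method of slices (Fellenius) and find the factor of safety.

FS = 3.50

Ordinary method of slices: FS = Σ[c'·Δl_i + (W_i cosα_i)·tanφ'] / Σ W_i sinα_i, with Δl_i = b_i / cosα_i.
Slice 1: Δl = 2.3/cos(-9.9°) = 2.335 m; N'_1 = 62·cos(-9.9°) = 61.1; c'Δl = 38.29; W sinα = -10.7
Slice 2: Δl = 2.1/cos6.9° = 2.115 m; N'_2 = 144·cos6.9° = 143.0; c'Δl = 34.69; W sinα = 17.3
Slice 3: Δl = 2.7/cos26.0° = 3.004 m; N'_3 = 165·cos26.0° = 148.3; c'Δl = 49.27; W sinα = 72.3
Slice 4: Δl = 2.0/cos48.6° = 3.024 m; N'_4 = 55·cos48.6° = 36.4; c'Δl = 49.60; W sinα = 41.3
Σc'Δl = 171.8 kN/m; ΣN' = 388.7 kN/m; ΣW sinα = 120.2 kN/m
Resisting = 171.8 + 388.7·tan32.7° = 171.8 + 249.5 = 421.4 kN/m
FS = 421.4 / 120.2 = 3.505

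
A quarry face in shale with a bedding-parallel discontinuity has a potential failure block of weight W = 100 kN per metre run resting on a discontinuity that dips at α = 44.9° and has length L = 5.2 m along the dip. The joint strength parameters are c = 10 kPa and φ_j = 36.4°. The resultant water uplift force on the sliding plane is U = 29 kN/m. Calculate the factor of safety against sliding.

FS = 1.17

Resolving the block weight along and normal to the plane and applying the Mohr–Coulomb strength on the joint:
N' = W cosα − U = 100·cos44.9° − 29 = 41.8 kN/m
Driving force T = W sinα = 100·sin44.9° = 70.6 kN/m
Resisting force R = c·L + N'·tanφ_j = 10·5.2 + 41.8·tan36.4° = 52.0 + 30.8 = 82.8 kN/m
FS = R / T = 82.8 / 70.6 = 1.174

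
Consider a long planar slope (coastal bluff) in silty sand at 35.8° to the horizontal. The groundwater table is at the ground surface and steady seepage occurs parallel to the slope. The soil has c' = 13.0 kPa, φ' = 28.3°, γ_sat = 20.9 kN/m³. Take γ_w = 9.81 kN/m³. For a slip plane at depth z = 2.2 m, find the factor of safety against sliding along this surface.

FS = 0.99

With seepage parallel to the slope and the water table at the surface, the effective normal stress on the slip plane uses the buoyant unit weight γ' = γ_sat − γ_w while the driving shear stress uses γ_sat:
FS = [c' + γ' z cos²β tanφ'] / [γ_sat z sinβ cosβ]
γ' = 20.9 − 9.81 = 11.09 kN/m³
Numerator = 13.0 + 11.09·2.2·cos²35.8°·tan28.3° = 13.0 + 11.09·2.2·0.6578·0.5384 = 21.642 kPa
Denominator = 20.9·2.2·sin35.8°·cos35.8° = 20.9·2.2·0.5850·0.8111 = 21.815 kPa
FS = 21.642 / 21.815 = 0.992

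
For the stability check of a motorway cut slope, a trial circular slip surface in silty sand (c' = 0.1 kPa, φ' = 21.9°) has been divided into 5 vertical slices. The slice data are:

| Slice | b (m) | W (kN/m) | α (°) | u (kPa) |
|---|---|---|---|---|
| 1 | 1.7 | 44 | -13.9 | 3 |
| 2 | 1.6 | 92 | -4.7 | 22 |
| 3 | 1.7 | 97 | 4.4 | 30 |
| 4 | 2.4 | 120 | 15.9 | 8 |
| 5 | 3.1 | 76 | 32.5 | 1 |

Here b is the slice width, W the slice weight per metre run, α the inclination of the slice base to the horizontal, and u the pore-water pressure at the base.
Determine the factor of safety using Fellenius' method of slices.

Ordinary method of slices: FS = Σ[c'·Δl_i + (W_i cosα_i − u_i·Δl_i)·tanφ'] / Σ W_i sinα_i, with Δl_i = b_i / cosα_i.
Slice 1: Δl = 1.7/cos(-13.9°) = 1.751 m; N'_1 = 44·cos(-13.9°) − 3·1.751 = 37.5; c'Δl = 0.18; W sinα = -10.6
Slice 2: Δl = 1.6/cos(-4.7°) = 1.605 m; N'_2 = 92·cos(-4.7°) − 22·1.605 = 56.4; c'Δl = 0.16; W sinα = -7.5
Slice 3: Δl = 1.7/cos4.4° = 1.705 m; N'_3 = 97·cos4.4° − 30·1.705 = 45.6; c'Δl = 0.17; W sinα = 7.4
Slice 4: Δl = 2.4/cos15.9° = 2.495 m; N'_4 = 120·cos15.9° − 8·2.495 = 95.4; c'Δl = 0.25; W sinα = 32.9
Slice 5: Δl = 3.1/cos32.5° = 3.676 m; N'_5 = 76·cos32.5° − 1·3.676 = 60.4; c'Δl = 0.37; W sinα = 40.8
Σc'Δl = 1.1 kN/m; ΣN' = 295.3 kN/m; ΣW sinα = 63.0 kN/m
Resisting = 1.1 + 295.3·tan21.9° = 1.1 + 118.7 = 119.8 kN/m
FS = 119.8 / 63.0 = 1.901

FS = 1.90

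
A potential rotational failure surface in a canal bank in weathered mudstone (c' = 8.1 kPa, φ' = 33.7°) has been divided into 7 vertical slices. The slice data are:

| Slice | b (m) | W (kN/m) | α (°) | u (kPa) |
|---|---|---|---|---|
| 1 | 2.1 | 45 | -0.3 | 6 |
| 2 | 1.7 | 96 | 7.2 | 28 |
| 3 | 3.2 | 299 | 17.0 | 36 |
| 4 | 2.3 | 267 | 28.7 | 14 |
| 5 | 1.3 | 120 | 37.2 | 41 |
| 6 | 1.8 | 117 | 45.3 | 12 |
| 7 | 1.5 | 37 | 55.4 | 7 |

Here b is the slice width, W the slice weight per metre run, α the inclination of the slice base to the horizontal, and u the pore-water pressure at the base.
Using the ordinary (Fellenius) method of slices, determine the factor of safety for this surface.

FS = 1.17

Ordinary method of slices: FS = Σ[c'·Δl_i + (W_i cosα_i − u_i·Δl_i)·tanφ'] / Σ W_i sinα_i, with Δl_i = b_i / cosα_i.
Slice 1: Δl = 2.1/cos(-0.3°) = 2.100 m; N'_1 = 45·cos(-0.3°) − 6·2.100 = 32.4; c'Δl = 17.01; W sinα = -0.2
Slice 2: Δl = 1.7/cos7.2° = 1.714 m; N'_2 = 96·cos7.2° − 28·1.714 = 47.3; c'Δl = 13.88; W sinα = 12.0
Slice 3: Δl = 3.2/cos17.0° = 3.346 m; N'_3 = 299·cos17.0° − 36·3.346 = 165.5; c'Δl = 27.10; W sinα = 87.4
Slice 4: Δl = 2.3/cos28.7° = 2.622 m; N'_4 = 267·cos28.7° − 14·2.622 = 197.5; c'Δl = 21.24; W sinα = 128.2
Slice 5: Δl = 1.3/cos37.2° = 1.632 m; N'_5 = 120·cos37.2° − 41·1.632 = 28.7; c'Δl = 13.22; W sinα = 72.6
Slice 6: Δl = 1.8/cos45.3° = 2.559 m; N'_6 = 117·cos45.3° − 12·2.559 = 51.6; c'Δl = 20.73; W sinα = 83.2
Slice 7: Δl = 1.5/cos55.4° = 2.642 m; N'_7 = 37·cos55.4° − 7·2.642 = 2.5; c'Δl = 21.40; W sinα = 30.5
Σc'Δl = 134.6 kN/m; ΣN' = 525.4 kN/m; ΣW sinα = 413.6 kN/m
Resisting = 134.6 + 525.4·tan33.7° = 134.6 + 350.4 = 485.0 kN/m
FS = 485.0 / 413.6 = 1.173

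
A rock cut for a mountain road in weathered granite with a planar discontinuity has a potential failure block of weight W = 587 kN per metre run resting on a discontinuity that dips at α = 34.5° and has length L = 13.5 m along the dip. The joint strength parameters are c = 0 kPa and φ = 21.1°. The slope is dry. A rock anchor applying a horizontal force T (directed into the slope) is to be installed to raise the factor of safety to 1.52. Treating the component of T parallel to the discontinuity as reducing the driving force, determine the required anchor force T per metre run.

Resolving forces along and normal to the sliding plane, with the horizontal anchor force T adding T·sinα to the effective normal force and T·cosα acting up the plane against the driving force:
FS = [cL + (W cosα + T sinα) tanφ] / [W sinα − T cosα]
Without the anchor: N' = 483.8 kN/m, driving T_d = 332.5 kN/m, resisting R = 0·13.5 + 483.8·tan21.1° = 186.7 kN/m, FS = 0.56.
Setting FS = 1.52 and solving for T:
1.52·(332.5 − T cos34.5°) = 186.7 + T sin34.5°·tan21.1°
T·(sin34.5°·tan21.1° + 1.52·cos34.5°) = 1.52·332.5 − 186.7
T·(0.5664·0.3859 + 1.52·0.8241) = 505.4 − 186.7 = 318.7
T·1.4712 = 318.7
T = 216.6 kN/m

T = 217 kN/m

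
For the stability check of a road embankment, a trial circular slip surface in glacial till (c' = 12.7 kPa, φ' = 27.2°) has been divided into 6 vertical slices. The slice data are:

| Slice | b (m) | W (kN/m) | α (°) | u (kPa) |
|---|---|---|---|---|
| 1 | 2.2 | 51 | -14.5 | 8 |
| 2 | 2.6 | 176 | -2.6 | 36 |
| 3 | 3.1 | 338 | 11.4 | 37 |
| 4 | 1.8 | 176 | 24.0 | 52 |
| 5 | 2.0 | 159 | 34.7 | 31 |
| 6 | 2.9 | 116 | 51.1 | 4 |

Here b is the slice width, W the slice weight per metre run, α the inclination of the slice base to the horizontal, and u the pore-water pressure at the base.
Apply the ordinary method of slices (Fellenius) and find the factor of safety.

FS = 1.58

Ordinary method of slices: FS = Σ[c'·Δl_i + (W_i cosα_i − u_i·Δl_i)·tanφ'] / Σ W_i sinα_i, with Δl_i = b_i / cosα_i.
Slice 1: Δl = 2.2/cos(-14.5°) = 2.272 m; N'_1 = 51·cos(-14.5°) − 8·2.272 = 31.2; c'Δl = 28.86; W sinα = -12.8
Slice 2: Δl = 2.6/cos(-2.6°) = 2.603 m; N'_2 = 176·cos(-2.6°) − 36·2.603 = 82.1; c'Δl = 33.05; W sinα = -8.0
Slice 3: Δl = 3.1/cos11.4° = 3.162 m; N'_3 = 338·cos11.4° − 37·3.162 = 214.3; c'Δl = 40.16; W sinα = 66.8
Slice 4: Δl = 1.8/cos24.0° = 1.970 m; N'_4 = 176·cos24.0° − 52·1.970 = 58.3; c'Δl = 25.02; W sinα = 71.6
Slice 5: Δl = 2.0/cos34.7° = 2.433 m; N'_5 = 159·cos34.7° − 31·2.433 = 55.3; c'Δl = 30.89; W sinα = 90.5
Slice 6: Δl = 2.9/cos51.1° = 4.618 m; N'_6 = 116·cos51.1° − 4·4.618 = 54.4; c'Δl = 58.65; W sinα = 90.3
Σc'Δl = 216.6 kN/m; ΣN' = 495.6 kN/m; ΣW sinα = 298.4 kN/m
Resisting = 216.6 + 495.6·tan27.2° = 216.6 + 254.7 = 471.4 kN/m
FS = 471.4 / 298.4 = 1.579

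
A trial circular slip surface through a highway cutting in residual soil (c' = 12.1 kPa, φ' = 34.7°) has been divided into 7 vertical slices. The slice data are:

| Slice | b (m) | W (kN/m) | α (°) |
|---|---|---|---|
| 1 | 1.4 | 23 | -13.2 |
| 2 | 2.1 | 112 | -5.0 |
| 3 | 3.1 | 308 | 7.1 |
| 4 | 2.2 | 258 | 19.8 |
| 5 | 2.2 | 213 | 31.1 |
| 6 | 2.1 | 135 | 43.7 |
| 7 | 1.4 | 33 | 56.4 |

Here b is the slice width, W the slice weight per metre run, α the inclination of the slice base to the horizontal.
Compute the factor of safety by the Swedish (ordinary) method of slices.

FS = 2.59

Ordinary method of slices: FS = Σ[c'·Δl_i + (W_i cosα_i)·tanφ'] / Σ W_i sinα_i, with Δl_i = b_i / cosα_i.
Slice 1: Δl = 1.4/cos(-13.2°) = 1.438 m; N'_1 = 23·cos(-13.2°) = 22.4; c'Δl = 17.40; W sinα = -5.3
Slice 2: Δl = 2.1/cos(-5.0°) = 2.108 m; N'_2 = 112·cos(-5.0°) = 111.6; c'Δl = 25.51; W sinα = -9.8
Slice 3: Δl = 3.1/cos7.1° = 3.124 m; N'_3 = 308·cos7.1° = 305.6; c'Δl = 37.80; W sinα = 38.1
Slice 4: Δl = 2.2/cos19.8° = 2.338 m; N'_4 = 258·cos19.8° = 242.7; c'Δl = 28.29; W sinα = 87.4
Slice 5: Δl = 2.2/cos31.1° = 2.569 m; N'_5 = 213·cos31.1° = 182.4; c'Δl = 31.09; W sinα = 110.0
Slice 6: Δl = 2.1/cos43.7° = 2.905 m; N'_6 = 135·cos43.7° = 97.6; c'Δl = 35.15; W sinα = 93.3
Slice 7: Δl = 1.4/cos56.4° = 2.530 m; N'_7 = 33·cos56.4° = 18.3; c'Δl = 30.61; W sinα = 27.5
Σc'Δl = 205.8 kN/m; ΣN' = 980.6 kN/m; ΣW sinα = 341.2 kN/m
Resisting = 205.8 + 980.6·tan34.7° = 205.8 + 679.0 = 884.8 kN/m
FS = 884.8 / 341.2 = 2.593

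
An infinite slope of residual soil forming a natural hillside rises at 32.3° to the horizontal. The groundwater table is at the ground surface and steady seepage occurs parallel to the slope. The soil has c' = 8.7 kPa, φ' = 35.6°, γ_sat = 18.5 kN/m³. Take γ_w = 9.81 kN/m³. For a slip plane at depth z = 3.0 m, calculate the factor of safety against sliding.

FS = 0.88

With seepage parallel to the slope and the water table at the surface, the effective normal stress on the slip plane uses the buoyant unit weight γ' = γ_sat − γ_w while the driving shear stress uses γ_sat:
FS = [c' + γ' z cos²β tanφ'] / [γ_sat z sinβ cosβ]
γ' = 18.5 − 9.81 = 8.69 kN/m³
Numerator = 8.7 + 8.69·3.0·cos²32.3°·tan35.6° = 8.7 + 8.69·3.0·0.7145·0.7159 = 22.035 kPa
Denominator = 18.5·3.0·sin32.3°·cos32.3° = 18.5·3.0·0.5344·0.8453 = 25.068 kPa
FS = 22.035 / 25.068 = 0.879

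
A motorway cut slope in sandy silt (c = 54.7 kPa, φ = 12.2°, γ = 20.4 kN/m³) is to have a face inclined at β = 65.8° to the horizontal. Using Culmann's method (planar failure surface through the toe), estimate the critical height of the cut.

Culmann's analysis gives the critical failure plane at α_cr = (β + φ)/2 = (65.8 + 12.2)/2 = 39.0°, and the critical height
H_c = (4c/γ) · sinβ cosφ / [1 − cos(β − φ)]
    = (4·54.7/20.4) · sin65.8°·cos12.2° / [1 − cos(53.6°)]
    = 10.725 · 0.9121·0.9774 / [1 − 0.5934]
    = 10.725 · 0.8915 / 0.4066
    = 23.52 m

H_c = 23.52 m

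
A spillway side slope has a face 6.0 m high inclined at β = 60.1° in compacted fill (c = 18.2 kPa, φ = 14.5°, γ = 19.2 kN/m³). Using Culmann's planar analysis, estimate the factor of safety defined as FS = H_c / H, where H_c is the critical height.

H_c = (4c/γ) · sinβ cosφ / [1 − cos(β − φ)]
    = (4·18.2/19.2) · sin60.1°·cos14.5° / [1 − cos45.6°]
    = 3.792 · 0.8393 / 0.3003 = 10.60 m
FS = H_c / H = 10.60 / 6.0 = 1.766

FS = 1.77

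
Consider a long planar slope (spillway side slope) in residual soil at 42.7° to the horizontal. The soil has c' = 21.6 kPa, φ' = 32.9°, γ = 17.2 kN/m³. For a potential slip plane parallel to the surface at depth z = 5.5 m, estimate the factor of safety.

FS = 1.16

For an infinite slope with a slip plane parallel to the surface (no pore pressure): FS = [c' + γz cos²β tanφ'] / [γz sinβ cosβ].
γz = 17.2·5.5 = 94.60 kN/m²
Numerator = 21.6 + 94.60·cos²42.7°·tan32.9° = 21.6 + 94.60·0.5401·0.6469 = 54.654 kPa
Denominator = 94.60·sin42.7°·cos42.7° = 94.60·0.6782·0.7349 = 47.148 kPa
FS = 54.654 / 47.148 = 1.159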